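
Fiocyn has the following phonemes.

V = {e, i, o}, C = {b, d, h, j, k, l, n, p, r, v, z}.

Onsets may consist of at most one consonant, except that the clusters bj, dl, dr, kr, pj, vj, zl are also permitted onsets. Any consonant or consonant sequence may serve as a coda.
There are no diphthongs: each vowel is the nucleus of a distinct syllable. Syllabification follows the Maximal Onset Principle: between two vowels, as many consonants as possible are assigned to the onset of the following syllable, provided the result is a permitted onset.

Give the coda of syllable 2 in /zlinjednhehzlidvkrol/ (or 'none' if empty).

dn

Vowels present: i, e, e, i, o; each is a nucleus, giving 5 syllables.
Between /i/ (V1) and /e/ (V2): cluster /nj/ — the longest permitted-onset suffix is /j/; onset = /j/, preceding coda = /n/.
Between /e/ (V2) and /e/ (V3): /dnh/; trying suffixes from longest down, /h/ is the first permitted one, so coda /dn/ | onset /h/.
Between /e/ (V3) and /i/ (V4): /hzl/ splits as /h/ + /zl/ (/zl/ is the longest suffix that is a licit onset).
Between /i/ (V4) and /o/ (V5): cluster /dvkr/ — the longest permitted-onset suffix is /kr/; onset = /kr/, preceding coda = /dv/.
So the parse is zlin.jedn.heh.zlidv.krol.
Syllable 2 is /jedn/: onset /j/, nucleus /e/, coda /dn/.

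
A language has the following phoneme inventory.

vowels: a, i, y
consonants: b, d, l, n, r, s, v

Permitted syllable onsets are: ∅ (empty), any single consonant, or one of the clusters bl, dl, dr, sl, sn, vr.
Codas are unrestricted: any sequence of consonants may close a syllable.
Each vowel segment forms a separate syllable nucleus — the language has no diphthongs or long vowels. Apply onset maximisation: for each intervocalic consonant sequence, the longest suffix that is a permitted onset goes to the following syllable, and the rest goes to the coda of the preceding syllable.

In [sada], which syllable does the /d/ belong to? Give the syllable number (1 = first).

2

The vowels are a, a — 2 nuclei, so 2 syllables.
σ1/σ2 boundary: /d/ → onset of the next syllable (single consonants are always licit onsets).
Syllabification: sa.da.
The /d/ is in the onset of syllable 2 (/da/).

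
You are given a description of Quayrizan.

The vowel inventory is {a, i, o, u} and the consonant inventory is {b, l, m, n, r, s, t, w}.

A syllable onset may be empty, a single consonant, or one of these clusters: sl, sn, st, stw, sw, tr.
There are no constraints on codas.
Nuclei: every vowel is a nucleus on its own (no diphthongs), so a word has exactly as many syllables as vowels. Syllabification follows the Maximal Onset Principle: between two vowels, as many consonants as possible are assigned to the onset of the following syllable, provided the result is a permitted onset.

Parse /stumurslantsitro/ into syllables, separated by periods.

stu.mur.slant.si.tro

Vowels present: u, u, a, i, o; each is a nucleus, giving 5 syllables.
V1 /u/ – V2 /u/: /m/ is a single consonant, so it becomes the next onset.
V2 /u/ – V3 /a/: /rsl/; trying suffixes from longest down, /sl/ is the first permitted one, so coda /r/ | onset /sl/.
V3 /a/ – V4 /i/: /nts/ — longest licit onset from the right is /s/, leaving /nt/ as coda.
V4 /i/ – V5 /o/: /tr/ — entire cluster is a permitted onset → onset /tr/, coda ∅.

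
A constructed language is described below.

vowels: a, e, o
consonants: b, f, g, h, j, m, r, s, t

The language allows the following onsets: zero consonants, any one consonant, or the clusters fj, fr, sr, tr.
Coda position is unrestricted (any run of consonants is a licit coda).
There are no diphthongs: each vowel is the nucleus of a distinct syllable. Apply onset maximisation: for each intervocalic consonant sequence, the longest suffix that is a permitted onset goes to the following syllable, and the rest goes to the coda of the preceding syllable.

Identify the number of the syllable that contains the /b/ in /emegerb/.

Nuclei (vowels): e, e, e → 3 syllables.
Between /e/ (V1) and /e/ (V2): /m/ → onset of the next syllable (single consonants are always licit onsets).
Between /e/ (V2) and /e/ (V3): /g/ is a single consonant, so it becomes the next onset.
Syllabification: e.me.gerb.
The /b/ is in the coda of syllable 3 (/gerb/).

3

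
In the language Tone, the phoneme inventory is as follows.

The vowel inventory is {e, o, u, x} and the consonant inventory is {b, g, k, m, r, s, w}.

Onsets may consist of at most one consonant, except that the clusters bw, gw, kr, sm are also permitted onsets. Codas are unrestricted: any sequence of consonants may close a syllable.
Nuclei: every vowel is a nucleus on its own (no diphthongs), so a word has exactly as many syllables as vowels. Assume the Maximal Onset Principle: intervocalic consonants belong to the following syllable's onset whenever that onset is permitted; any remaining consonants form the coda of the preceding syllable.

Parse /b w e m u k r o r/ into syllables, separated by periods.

Nuclei (vowels): e, u, o → 3 syllables.
Between /e/ (V1) and /u/ (V2): /m/ → onset of the next syllable (single consonants are always licit onsets).
Between /u/ (V2) and /o/ (V3): /kr/ is a licit onset in full, so it all attaches to the next syllable.

bwe.mu.kror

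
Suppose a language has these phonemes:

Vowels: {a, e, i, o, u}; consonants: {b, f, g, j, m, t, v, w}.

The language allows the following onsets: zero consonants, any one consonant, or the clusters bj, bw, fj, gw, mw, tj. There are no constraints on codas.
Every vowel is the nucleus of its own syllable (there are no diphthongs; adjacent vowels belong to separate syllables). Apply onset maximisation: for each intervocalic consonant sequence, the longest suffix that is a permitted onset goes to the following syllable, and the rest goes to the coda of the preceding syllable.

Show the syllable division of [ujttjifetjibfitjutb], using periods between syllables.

ujt.tji.fe.tjib.fi.tjutb

Vowels present: u, i, e, i, i, u; each is a nucleus, giving 6 syllables.
/u…i/ gap (V1→V2): /jttj/; trying suffixes from longest down, /tj/ is the first permitted one, so coda /jt/ | onset /tj/.
/i…e/ gap (V2→V3): /f/ → onset of the next syllable (single consonants are always licit onsets).
/e…i/ gap (V3→V4): /tj/ — entire cluster is a permitted onset → onset /tj/, coda ∅.
/i…i/ gap (V4→V5): /bf/; trying suffixes from longest down, /f/ is the first permitted one, so coda /b/ | onset /f/.
/i…u/ gap (V5→V6): /tj/ is a licit onset in full, so it all attaches to the next syllable.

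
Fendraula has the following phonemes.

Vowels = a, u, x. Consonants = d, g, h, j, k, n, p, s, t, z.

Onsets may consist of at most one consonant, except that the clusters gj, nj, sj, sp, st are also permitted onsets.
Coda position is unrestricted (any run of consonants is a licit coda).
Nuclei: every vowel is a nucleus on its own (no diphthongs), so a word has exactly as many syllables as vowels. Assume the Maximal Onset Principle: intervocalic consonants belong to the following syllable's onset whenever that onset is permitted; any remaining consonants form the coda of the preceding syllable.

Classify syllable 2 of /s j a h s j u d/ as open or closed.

closed

Nuclei (vowels): a, u → 2 syllables.
Between /a/ (V1) and /u/ (V2): /hsj/; trying suffixes from longest down, /sj/ is the first permitted one, so coda /h/ | onset /sj/.
Syllabification: sjah.sjud.
Syllable 2 is /sjud/ with coda /d/, so it is closed.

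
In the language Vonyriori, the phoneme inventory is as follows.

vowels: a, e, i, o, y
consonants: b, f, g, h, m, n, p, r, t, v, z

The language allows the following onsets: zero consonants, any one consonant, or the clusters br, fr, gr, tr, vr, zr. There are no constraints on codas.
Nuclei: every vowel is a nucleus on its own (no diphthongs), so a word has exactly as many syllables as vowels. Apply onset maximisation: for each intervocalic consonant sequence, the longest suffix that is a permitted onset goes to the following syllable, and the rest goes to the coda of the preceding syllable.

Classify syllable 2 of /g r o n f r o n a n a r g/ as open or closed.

open

Nuclei (vowels): o, o, a, a → 4 syllables.
V1 /o/ – V2 /o/: /nfr/ — longest licit onset from the right is /fr/, leaving /n/ as coda.
V2 /o/ – V3 /a/: /n/ → onset of the next syllable (single consonants are always licit onsets).
V3 /a/ – V4 /a/: /n/ → onset of the next syllable (single consonants are always licit onsets).
Putting it together: gron.fro.na.narg.
Syllable 2 is /fro/; it ends in its nucleus with no coda, so it is open.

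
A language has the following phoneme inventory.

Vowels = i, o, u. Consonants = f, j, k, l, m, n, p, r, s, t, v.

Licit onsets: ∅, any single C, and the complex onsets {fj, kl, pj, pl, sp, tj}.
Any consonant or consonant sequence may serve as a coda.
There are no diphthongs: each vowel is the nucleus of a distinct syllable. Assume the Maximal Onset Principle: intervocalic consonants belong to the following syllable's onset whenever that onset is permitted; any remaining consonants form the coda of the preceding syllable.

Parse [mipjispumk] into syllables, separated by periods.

The vowels are i, i, u — 3 nuclei, so 3 syllables.
/i…i/ gap (V1→V2): /pj/ — entire cluster is a permitted onset → onset /pj/, coda ∅.
/i…u/ gap (V2→V3): /sp/ — entire cluster is a permitted onset → onset /sp/, coda ∅.

mi.pji.spumk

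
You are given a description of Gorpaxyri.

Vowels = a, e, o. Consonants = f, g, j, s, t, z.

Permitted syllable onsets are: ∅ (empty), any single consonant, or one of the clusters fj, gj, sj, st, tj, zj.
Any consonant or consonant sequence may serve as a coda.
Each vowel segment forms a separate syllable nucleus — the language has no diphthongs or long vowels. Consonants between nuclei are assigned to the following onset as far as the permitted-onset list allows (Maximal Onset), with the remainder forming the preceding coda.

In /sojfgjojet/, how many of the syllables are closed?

2

The vowels are o, o, e — 3 nuclei, so 3 syllables.
σ1/σ2 boundary: /jfgj/ splits as /jf/ + /gj/ (/gj/ is the longest suffix that is a licit onset).
σ2/σ3 boundary: just /j/ — single C goes to the following onset.
So the parse is sojf.gjo.jet.
Classifying each syllable: /sojf/ (closed), /gjo/ (open), /jet/ (closed).
Closed syllables: 2.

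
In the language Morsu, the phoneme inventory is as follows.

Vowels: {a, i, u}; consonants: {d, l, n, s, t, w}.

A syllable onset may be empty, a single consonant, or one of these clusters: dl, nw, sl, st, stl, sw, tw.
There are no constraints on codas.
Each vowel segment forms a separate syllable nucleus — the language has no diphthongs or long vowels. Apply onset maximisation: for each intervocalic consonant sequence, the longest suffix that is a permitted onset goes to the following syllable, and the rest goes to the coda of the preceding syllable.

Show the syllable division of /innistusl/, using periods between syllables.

in.ni.stusl

Vowels present: i, i, u; each is a nucleus, giving 3 syllables.
σ1/σ2 boundary: /nn/; trying suffixes from longest down, /n/ is the first permitted one, so coda /n/ | onset /n/.
σ2/σ3 boundary: cluster /st/ — /st/ is itself a permitted onset, so the whole cluster goes right; preceding coda = ∅.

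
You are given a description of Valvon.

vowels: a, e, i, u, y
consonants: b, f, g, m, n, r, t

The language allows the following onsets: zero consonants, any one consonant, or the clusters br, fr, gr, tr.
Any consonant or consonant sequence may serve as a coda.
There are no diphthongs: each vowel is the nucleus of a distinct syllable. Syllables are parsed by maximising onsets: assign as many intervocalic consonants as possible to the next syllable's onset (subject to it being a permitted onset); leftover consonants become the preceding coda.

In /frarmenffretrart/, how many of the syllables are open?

1

Nuclei (vowels): a, e, e, a → 4 syllables.
σ1/σ2 boundary: cluster /rm/ — the longest permitted-onset suffix is /m/; onset = /m/, preceding coda = /r/.
σ2/σ3 boundary: /nffr/; trying suffixes from longest down, /fr/ is the first permitted one, so coda /nf/ | onset /fr/.
σ3/σ4 boundary: /tr/ — entire cluster is a permitted onset → onset /tr/, coda ∅.
Result: frar.menf.fre.trart.
Classifying each syllable: /frar/ (closed), /menf/ (closed), /fre/ (open), /trart/ (closed).
Open syllables: 1.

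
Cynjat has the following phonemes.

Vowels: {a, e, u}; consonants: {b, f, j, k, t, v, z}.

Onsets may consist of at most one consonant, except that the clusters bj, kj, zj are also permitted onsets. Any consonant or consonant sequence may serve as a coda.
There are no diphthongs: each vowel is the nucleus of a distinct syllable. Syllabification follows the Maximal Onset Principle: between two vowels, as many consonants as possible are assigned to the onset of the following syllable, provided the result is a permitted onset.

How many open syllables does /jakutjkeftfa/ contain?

2

Nuclei (vowels): a, u, e, a → 4 syllables.
σ1/σ2 boundary: just /k/ — single C goes to the following onset.
σ2/σ3 boundary: /tjk/ splits as /tj/ + /k/ (/k/ is the longest suffix that is a licit onset).
σ3/σ4 boundary: /ftf/ splits as /ft/ + /f/ (/f/ is the longest suffix that is a licit onset).
Result: ja.kutj.keft.fa.
Classifying each syllable: /ja/ (open), /kutj/ (closed), /keft/ (closed), /fa/ (open).
Open syllables: 2.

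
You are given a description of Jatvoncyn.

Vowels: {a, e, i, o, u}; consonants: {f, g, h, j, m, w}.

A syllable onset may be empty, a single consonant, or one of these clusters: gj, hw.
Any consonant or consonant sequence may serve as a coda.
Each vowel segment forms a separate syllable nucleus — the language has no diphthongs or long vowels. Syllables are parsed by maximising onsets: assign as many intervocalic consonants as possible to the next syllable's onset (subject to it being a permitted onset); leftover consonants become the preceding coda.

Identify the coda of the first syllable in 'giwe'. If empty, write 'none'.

Nuclei (vowels): i, e → 2 syllables.
V1 /i/ – V2 /e/: /w/ is a single consonant, so it becomes the next onset.
So the parse is gi.we.
Syllable 1 is /gi/: onset /g/, nucleus /i/, coda ∅.

none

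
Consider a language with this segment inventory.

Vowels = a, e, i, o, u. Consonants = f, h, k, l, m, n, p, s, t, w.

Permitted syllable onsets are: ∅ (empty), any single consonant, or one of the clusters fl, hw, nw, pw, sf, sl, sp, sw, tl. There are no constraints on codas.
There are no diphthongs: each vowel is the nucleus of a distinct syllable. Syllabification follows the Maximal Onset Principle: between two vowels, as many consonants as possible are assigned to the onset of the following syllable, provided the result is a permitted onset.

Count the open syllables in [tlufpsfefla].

The vowels are u, e, a — 3 nuclei, so 3 syllables.
/u…e/ gap (V1→V2): /fpsf/ — longest licit onset from the right is /sf/, leaving /fp/ as coda.
/e…a/ gap (V2→V3): /fl/ — entire cluster is a permitted onset → onset /fl/, coda ∅.
Putting it together: tlufp.sfe.fla.
Classifying each syllable: /tlufp/ (closed), /sfe/ (open), /fla/ (open).
Open syllables: 2.

2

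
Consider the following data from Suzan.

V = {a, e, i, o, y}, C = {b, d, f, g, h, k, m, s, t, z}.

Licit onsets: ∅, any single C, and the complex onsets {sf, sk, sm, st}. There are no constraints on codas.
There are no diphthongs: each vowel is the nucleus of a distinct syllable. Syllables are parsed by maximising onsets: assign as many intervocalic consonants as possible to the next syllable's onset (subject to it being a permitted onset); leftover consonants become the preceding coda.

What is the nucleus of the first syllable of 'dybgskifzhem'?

y

Vowels present: y, i, e; each is a nucleus, giving 3 syllables.
The first nucleus (vowel 1 from the left) is /y/.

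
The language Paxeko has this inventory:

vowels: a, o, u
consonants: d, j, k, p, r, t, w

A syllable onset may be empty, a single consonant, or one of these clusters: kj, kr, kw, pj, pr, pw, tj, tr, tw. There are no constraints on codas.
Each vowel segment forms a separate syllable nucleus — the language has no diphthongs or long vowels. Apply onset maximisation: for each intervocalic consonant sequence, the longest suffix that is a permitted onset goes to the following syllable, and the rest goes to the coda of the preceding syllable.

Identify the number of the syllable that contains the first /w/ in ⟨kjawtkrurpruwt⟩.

Vowels present: a, u, u; each is a nucleus, giving 3 syllables.
V1 /a/ – V2 /u/: /wtkr/; trying suffixes from longest down, /kr/ is the first permitted one, so coda /wt/ | onset /kr/.
V2 /u/ – V3 /u/: /rpr/ splits as /r/ + /pr/ (/pr/ is the longest suffix that is a licit onset).
Putting it together: kjawt.krur.pruwt.
The first /w/ is in the coda of syllable 1 (/kjawt/).

1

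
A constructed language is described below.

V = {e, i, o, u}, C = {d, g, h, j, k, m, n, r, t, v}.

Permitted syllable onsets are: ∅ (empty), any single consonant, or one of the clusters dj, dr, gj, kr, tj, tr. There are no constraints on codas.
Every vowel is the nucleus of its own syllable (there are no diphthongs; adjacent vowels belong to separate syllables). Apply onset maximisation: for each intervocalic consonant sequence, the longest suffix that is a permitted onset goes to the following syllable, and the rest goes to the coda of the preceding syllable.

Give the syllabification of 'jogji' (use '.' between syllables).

jo.gji

Nuclei (vowels): o, i → 2 syllables.
V1 /o/ – V2 /i/: /gj/ — entire cluster is a permitted onset → onset /gj/, coda ∅.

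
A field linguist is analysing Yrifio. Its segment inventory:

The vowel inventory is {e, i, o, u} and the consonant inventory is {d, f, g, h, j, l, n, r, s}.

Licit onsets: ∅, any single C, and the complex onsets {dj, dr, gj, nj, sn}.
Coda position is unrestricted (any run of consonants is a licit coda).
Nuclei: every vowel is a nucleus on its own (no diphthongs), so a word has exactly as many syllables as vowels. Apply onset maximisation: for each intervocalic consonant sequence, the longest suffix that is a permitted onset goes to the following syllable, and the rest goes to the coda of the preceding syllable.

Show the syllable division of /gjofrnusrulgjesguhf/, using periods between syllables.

gjofr.nus.rul.gjes.guhf

Nuclei (vowels): o, u, u, e, u → 5 syllables.
/o…u/ gap (V1→V2): cluster /frn/ — the longest permitted-onset suffix is /n/; onset = /n/, preceding coda = /fr/.
/u…u/ gap (V2→V3): /sr/ splits as /s/ + /r/ (/r/ is the longest suffix that is a licit onset).
/u…e/ gap (V3→V4): /lgj/ splits as /l/ + /gj/ (/gj/ is the longest suffix that is a licit onset).
/e…u/ gap (V4→V5): /sg/ splits as /s/ + /g/ (/g/ is the longest suffix that is a licit onset).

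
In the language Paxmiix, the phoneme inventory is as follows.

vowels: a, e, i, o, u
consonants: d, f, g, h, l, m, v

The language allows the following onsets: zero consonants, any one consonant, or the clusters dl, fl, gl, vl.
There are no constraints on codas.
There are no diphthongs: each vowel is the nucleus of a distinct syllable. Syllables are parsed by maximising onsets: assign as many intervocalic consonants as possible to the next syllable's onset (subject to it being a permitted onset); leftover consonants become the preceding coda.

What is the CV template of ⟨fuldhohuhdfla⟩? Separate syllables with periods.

CVCC.CV.CVCC.CCV

Nuclei (vowels): u, o, u, a → 4 syllables.
σ1/σ2 boundary: /ldh/ splits as /ld/ + /h/ (/h/ is the longest suffix that is a licit onset).
σ2/σ3 boundary: /h/ is a single consonant, so it becomes the next onset.
σ3/σ4 boundary: /hdfl/ — longest licit onset from the right is /fl/, leaving /hd/ as coda.
Result: fuld.ho.huhd.fla.
Mapping each syllable to C/V: /fuld/ → CVCC, /ho/ → CV, /huhd/ → CVCC, /fla/ → CCV.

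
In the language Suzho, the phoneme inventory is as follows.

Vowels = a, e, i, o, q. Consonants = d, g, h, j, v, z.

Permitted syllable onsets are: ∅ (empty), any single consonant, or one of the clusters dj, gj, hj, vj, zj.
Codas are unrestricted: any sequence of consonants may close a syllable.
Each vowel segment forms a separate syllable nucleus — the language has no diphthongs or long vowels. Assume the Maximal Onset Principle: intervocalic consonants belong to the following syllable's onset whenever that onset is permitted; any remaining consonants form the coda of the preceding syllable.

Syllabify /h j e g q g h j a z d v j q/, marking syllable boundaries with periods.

hje.gqg.hjazd.vjq

Nuclei (vowels): e, q, a, q → 4 syllables.
σ1/σ2 boundary: /g/ → onset of the next syllable (single consonants are always licit onsets).
σ2/σ3 boundary: /ghj/ splits as /g/ + /hj/ (/hj/ is the longest suffix that is a licit onset).
σ3/σ4 boundary: /zdvj/; trying suffixes from longest down, /vj/ is the first permitted one, so coda /zd/ | onset /vj/.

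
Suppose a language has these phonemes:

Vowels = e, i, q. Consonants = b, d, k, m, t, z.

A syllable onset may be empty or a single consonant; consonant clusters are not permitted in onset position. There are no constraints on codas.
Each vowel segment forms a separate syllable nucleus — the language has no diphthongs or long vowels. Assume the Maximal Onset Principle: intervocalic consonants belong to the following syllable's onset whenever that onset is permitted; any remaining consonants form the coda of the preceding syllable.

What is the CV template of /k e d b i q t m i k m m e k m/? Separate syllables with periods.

Nuclei (vowels): e, i, q, i, e → 5 syllables.
σ1/σ2 boundary: /db/ splits as /d/ + /b/ (/b/ is the longest suffix that is a licit onset).
σ2/σ3 boundary: no consonants, so the boundary falls immediately after /i/.
σ3/σ4 boundary: cluster /tm/ — the longest permitted-onset suffix is /m/; onset = /m/, preceding coda = /t/.
σ4/σ5 boundary: /kmm/ — longest licit onset from the right is /m/, leaving /km/ as coda.
Result: ked.bi.qt.mikm.mekm.
Mapping each syllable to C/V: /ked/ → CVC, /bi/ → CV, /qt/ → VC, /mikm/ → CVCC, /mekm/ → CVCC.

CVC.CV.VC.CVCC.CVCC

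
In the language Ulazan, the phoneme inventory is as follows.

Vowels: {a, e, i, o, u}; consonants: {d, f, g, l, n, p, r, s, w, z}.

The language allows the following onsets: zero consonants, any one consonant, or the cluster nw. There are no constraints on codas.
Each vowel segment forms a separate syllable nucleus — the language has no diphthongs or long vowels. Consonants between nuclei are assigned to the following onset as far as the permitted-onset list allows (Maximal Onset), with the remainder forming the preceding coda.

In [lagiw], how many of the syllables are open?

1

Vowels present: a, i; each is a nucleus, giving 2 syllables.
Between /a/ (V1) and /i/ (V2): /g/ → onset of the next syllable (single consonants are always licit onsets).
Syllabification: la.giw.
Classifying each syllable: /la/ (open), /giw/ (closed).
Open syllables: 1.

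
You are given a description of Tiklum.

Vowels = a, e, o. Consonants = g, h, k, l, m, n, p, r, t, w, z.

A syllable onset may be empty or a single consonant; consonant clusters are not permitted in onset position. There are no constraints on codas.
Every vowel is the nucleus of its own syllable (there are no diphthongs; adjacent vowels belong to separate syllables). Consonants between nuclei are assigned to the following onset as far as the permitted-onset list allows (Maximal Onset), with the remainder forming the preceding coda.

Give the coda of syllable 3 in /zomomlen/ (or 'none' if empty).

n

Nuclei (vowels): o, o, e → 3 syllables.
Between /o/ (V1) and /o/ (V2): just /m/ — single C goes to the following onset.
Between /o/ (V2) and /e/ (V3): /ml/ — longest licit onset from the right is /l/, leaving /m/ as coda.
Putting it together: zo.mom.len.
Syllable 3 is /len/: onset /l/, nucleus /e/, coda /n/.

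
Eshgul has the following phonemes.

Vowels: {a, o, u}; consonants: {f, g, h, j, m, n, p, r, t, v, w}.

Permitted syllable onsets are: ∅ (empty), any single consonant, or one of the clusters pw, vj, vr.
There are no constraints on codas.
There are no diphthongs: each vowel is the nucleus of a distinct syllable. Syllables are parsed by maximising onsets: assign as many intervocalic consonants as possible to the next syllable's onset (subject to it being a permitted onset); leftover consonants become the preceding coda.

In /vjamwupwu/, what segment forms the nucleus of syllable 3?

u

Nuclei (vowels): a, u, u → 3 syllables.
The third nucleus (vowel 3 from the left) is /u/.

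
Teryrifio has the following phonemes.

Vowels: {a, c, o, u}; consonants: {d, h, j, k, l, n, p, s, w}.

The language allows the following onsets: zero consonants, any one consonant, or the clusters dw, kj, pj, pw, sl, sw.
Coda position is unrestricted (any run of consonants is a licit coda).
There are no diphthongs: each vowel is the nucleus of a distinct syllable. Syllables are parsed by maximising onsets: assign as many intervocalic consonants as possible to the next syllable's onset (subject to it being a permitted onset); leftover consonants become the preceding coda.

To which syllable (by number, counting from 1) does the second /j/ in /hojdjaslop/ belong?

Nuclei (vowels): o, a, o → 3 syllables.
/o…a/ gap (V1→V2): /jdj/; trying suffixes from longest down, /j/ is the first permitted one, so coda /jd/ | onset /j/.
/a…o/ gap (V2→V3): /sl/ — entire cluster is a permitted onset → onset /sl/, coda ∅.
So the parse is hojd.ja.slop.
The second /j/ is in the onset of syllable 2 (/ja/).

2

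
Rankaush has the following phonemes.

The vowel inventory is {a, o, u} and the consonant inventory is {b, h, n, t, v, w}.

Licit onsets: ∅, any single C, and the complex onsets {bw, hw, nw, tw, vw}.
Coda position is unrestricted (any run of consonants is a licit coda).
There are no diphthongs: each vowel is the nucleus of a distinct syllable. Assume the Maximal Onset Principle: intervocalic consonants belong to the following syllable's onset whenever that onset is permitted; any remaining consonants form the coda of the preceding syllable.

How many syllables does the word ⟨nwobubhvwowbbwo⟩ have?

4

Nuclei (vowels): o, u, o, o → 4 syllables.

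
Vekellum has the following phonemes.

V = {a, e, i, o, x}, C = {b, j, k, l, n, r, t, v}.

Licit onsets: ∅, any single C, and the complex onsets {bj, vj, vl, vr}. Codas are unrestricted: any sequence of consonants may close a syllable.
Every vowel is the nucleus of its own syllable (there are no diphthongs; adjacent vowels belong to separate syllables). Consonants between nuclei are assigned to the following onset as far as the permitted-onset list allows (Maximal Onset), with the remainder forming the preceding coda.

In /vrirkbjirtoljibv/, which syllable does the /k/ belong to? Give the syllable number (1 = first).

Nuclei (vowels): i, i, o, i → 4 syllables.
V1 /i/ – V2 /i/: cluster /rkbj/ — the longest permitted-onset suffix is /bj/; onset = /bj/, preceding coda = /rk/.
V2 /i/ – V3 /o/: /rt/ splits as /r/ + /t/ (/t/ is the longest suffix that is a licit onset).
V3 /o/ – V4 /i/: cluster /lj/ — the longest permitted-onset suffix is /j/; onset = /j/, preceding coda = /l/.
Syllabification: vrirk.bjir.tol.jibv.
The /k/ is in the coda of syllable 1 (/vrirk/).

1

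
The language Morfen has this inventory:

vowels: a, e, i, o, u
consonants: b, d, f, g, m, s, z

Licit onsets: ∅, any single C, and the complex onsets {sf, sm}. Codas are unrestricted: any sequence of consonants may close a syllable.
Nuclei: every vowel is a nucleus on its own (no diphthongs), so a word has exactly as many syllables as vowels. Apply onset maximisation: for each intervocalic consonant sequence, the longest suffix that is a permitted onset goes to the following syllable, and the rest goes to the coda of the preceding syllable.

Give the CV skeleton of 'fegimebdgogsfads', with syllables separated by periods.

CV.CV.CVCC.CVC.CCVCC

The vowels are e, i, e, o, a — 5 nuclei, so 5 syllables.
/e…i/ gap (V1→V2): /g/ is a single consonant, so it becomes the next onset.
/i…e/ gap (V2→V3): /m/ → onset of the next syllable (single consonants are always licit onsets).
/e…o/ gap (V3→V4): /bdg/ — longest licit onset from the right is /g/, leaving /bd/ as coda.
/o…a/ gap (V4→V5): /gsf/ — longest licit onset from the right is /sf/, leaving /g/ as coda.
Result: fe.gi.mebd.gog.sfads.
Mapping each syllable to C/V: /fe/ → CV, /gi/ → CV, /mebd/ → CVCC, /gog/ → CVC, /sfads/ → CCVCC.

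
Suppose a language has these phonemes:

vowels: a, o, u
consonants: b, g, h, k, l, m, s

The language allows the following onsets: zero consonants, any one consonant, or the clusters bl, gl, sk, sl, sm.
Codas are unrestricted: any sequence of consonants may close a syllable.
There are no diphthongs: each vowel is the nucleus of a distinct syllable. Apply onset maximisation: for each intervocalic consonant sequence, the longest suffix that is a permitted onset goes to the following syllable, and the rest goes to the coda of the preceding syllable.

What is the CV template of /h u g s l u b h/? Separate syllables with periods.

Vowels present: u, u; each is a nucleus, giving 2 syllables.
V1 /u/ – V2 /u/: /gsl/ splits as /g/ + /sl/ (/sl/ is the longest suffix that is a licit onset).
Putting it together: hug.slubh.
Mapping each syllable to C/V: /hug/ → CVC, /slubh/ → CCVCC.

CVC.CCVCC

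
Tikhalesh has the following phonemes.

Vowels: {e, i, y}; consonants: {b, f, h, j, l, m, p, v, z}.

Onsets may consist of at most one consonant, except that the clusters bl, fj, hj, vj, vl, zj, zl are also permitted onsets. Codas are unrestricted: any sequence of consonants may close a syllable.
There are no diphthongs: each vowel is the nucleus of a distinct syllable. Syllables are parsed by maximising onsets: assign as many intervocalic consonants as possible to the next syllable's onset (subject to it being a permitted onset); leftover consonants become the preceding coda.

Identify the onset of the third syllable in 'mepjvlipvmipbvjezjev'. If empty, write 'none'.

Vowels present: e, i, i, e, e; each is a nucleus, giving 5 syllables.
/e…i/ gap (V1→V2): /pjvl/; trying suffixes from longest down, /vl/ is the first permitted one, so coda /pj/ | onset /vl/.
/i…i/ gap (V2→V3): cluster /pvm/ — the longest permitted-onset suffix is /m/; onset = /m/, preceding coda = /pv/.
/i…e/ gap (V3→V4): /pbvj/ — longest licit onset from the right is /vj/, leaving /pb/ as coda.
/e…e/ gap (V4→V5): cluster /zj/ — /zj/ is itself a permitted onset, so the whole cluster goes right; preceding coda = ∅.
So the parse is mepj.vlipv.mipb.vje.zjev.
Syllable 3 is /mipb/: onset /m/, nucleus /i/, coda /pb/.

m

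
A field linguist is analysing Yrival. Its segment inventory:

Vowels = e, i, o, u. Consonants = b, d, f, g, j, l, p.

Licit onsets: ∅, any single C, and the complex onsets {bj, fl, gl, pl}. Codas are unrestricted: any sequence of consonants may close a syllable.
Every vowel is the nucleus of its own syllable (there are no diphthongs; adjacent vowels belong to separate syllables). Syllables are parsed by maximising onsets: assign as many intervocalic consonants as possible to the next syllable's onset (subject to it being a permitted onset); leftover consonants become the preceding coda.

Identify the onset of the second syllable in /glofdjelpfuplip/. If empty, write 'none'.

Vowels present: o, e, u, i; each is a nucleus, giving 4 syllables.
V1 /o/ – V2 /e/: /fdj/ — longest licit onset from the right is /j/, leaving /fd/ as coda.
V2 /e/ – V3 /u/: /lpf/; trying suffixes from longest down, /f/ is the first permitted one, so coda /lp/ | onset /f/.
V3 /u/ – V4 /i/: /pl/ is a licit onset in full, so it all attaches to the next syllable.
Syllabification: glofd.jelp.fu.plip.
Syllable 2 is /jelp/: onset /j/, nucleus /e/, coda /lp/.

j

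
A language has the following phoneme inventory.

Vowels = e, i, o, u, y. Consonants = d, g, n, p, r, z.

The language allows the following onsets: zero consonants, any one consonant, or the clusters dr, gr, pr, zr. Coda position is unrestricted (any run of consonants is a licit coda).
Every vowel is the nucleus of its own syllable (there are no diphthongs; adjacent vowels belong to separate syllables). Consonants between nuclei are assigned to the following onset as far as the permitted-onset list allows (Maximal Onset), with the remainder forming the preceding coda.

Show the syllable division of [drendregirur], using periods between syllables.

Vowels present: e, e, i, u; each is a nucleus, giving 4 syllables.
σ1/σ2 boundary: cluster /ndr/ — the longest permitted-onset suffix is /dr/; onset = /dr/, preceding coda = /n/.
σ2/σ3 boundary: /g/ → onset of the next syllable (single consonants are always licit onsets).
σ3/σ4 boundary: just /r/ — single C goes to the following onset.

dren.dre.gi.rur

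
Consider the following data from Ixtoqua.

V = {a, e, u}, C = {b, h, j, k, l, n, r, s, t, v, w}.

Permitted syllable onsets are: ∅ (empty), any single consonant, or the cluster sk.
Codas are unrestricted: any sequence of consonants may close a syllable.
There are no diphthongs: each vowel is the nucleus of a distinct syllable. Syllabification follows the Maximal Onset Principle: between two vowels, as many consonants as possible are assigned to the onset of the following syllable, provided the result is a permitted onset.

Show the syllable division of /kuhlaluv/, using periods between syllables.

Vowels present: u, a, u; each is a nucleus, giving 3 syllables.
V1 /u/ – V2 /a/: /hl/ — longest licit onset from the right is /l/, leaving /h/ as coda.
V2 /a/ – V3 /u/: /l/ → onset of the next syllable (single consonants are always licit onsets).

kuh.la.luv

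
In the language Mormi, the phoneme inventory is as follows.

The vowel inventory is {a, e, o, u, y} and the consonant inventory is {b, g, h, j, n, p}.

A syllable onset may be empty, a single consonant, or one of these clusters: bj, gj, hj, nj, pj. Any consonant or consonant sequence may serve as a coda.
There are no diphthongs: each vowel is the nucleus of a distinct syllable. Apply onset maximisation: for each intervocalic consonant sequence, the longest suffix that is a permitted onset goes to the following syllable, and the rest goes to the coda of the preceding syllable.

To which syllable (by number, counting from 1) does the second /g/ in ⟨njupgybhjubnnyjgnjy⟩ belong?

Nuclei (vowels): u, y, u, y, y → 5 syllables.
/u…y/ gap (V1→V2): cluster /pg/ — the longest permitted-onset suffix is /g/; onset = /g/, preceding coda = /p/.
/y…u/ gap (V2→V3): /bhj/ splits as /b/ + /hj/ (/hj/ is the longest suffix that is a licit onset).
/u…y/ gap (V3→V4): /bnn/; trying suffixes from longest down, /n/ is the first permitted one, so coda /bn/ | onset /n/.
/y…y/ gap (V4→V5): /jgnj/ — longest licit onset from the right is /nj/, leaving /jg/ as coda.
So the parse is njup.gyb.hjubn.nyjg.njy.
The second /g/ is in the coda of syllable 4 (/nyjg/).

4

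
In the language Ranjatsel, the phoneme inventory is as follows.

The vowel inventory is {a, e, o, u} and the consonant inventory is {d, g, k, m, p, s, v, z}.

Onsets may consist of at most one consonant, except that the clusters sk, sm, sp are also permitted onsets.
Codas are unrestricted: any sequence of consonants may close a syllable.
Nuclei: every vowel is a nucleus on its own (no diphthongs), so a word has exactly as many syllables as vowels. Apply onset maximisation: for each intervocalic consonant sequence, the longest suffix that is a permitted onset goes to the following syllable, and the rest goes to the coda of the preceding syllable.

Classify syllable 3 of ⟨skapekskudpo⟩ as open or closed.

Vowels present: a, e, u, o; each is a nucleus, giving 4 syllables.
Between /a/ (V1) and /e/ (V2): /p/ is a single consonant, so it becomes the next onset.
Between /e/ (V2) and /u/ (V3): /ksk/ — longest licit onset from the right is /sk/, leaving /k/ as coda.
Between /u/ (V3) and /o/ (V4): /dp/ splits as /d/ + /p/ (/p/ is the longest suffix that is a licit onset).
So the parse is ska.pek.skud.po.
Syllable 3 is /skud/ with coda /d/, so it is closed.

closed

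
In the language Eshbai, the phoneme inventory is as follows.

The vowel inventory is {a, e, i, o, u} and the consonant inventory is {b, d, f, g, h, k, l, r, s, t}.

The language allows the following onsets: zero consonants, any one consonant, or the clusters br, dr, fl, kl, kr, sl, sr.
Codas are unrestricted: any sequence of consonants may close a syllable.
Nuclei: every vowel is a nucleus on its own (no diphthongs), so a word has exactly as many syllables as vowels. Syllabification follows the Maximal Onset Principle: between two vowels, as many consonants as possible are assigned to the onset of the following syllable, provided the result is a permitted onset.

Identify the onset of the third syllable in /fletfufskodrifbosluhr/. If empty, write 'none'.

k

Vowels present: e, u, o, i, o, u; each is a nucleus, giving 6 syllables.
Between /e/ (V1) and /u/ (V2): cluster /tf/ — the longest permitted-onset suffix is /f/; onset = /f/, preceding coda = /t/.
Between /u/ (V2) and /o/ (V3): /fsk/ — longest licit onset from the right is /k/, leaving /fs/ as coda.
Between /o/ (V3) and /i/ (V4): cluster /dr/ — /dr/ is itself a permitted onset, so the whole cluster goes right; preceding coda = ∅.
Between /i/ (V4) and /o/ (V5): /fb/ splits as /f/ + /b/ (/b/ is the longest suffix that is a licit onset).
Between /o/ (V5) and /u/ (V6): /sl/ — entire cluster is a permitted onset → onset /sl/, coda ∅.
Result: flet.fufs.ko.drif.bo.sluhr.
Syllable 3 is /ko/: onset /k/, nucleus /o/, coda ∅.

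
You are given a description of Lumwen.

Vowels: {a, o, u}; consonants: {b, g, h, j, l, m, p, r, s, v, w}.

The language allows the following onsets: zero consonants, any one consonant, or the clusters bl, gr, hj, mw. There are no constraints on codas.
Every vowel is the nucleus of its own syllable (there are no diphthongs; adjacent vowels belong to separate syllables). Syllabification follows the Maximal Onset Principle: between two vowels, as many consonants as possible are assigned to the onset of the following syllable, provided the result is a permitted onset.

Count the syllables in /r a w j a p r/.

Vowels present: a, a; each is a nucleus, giving 2 syllables.

2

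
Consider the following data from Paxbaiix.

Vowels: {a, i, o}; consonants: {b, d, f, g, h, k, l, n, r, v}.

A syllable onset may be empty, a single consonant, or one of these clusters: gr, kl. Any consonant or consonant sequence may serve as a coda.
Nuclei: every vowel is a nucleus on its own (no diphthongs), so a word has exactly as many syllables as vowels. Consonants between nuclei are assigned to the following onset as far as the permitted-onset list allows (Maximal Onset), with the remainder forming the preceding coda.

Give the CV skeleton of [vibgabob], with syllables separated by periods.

The vowels are i, a, o — 3 nuclei, so 3 syllables.
/i…a/ gap (V1→V2): /bg/ splits as /b/ + /g/ (/g/ is the longest suffix that is a licit onset).
/a…o/ gap (V2→V3): /b/ → onset of the next syllable (single consonants are always licit onsets).
Result: vib.ga.bob.
Mapping each syllable to C/V: /vib/ → CVC, /ga/ → CV, /bob/ → CVC.

CVC.CV.CVC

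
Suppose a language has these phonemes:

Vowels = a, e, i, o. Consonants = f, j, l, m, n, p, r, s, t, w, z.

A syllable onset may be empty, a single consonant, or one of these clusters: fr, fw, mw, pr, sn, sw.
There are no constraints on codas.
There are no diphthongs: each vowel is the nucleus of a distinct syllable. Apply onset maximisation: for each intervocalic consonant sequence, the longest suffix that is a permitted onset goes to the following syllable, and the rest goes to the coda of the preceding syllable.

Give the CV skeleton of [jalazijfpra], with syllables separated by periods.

CV.CV.CVCC.CCV

Vowels present: a, a, i, a; each is a nucleus, giving 4 syllables.
V1 /a/ – V2 /a/: just /l/ — single C goes to the following onset.
V2 /a/ – V3 /i/: /z/ → onset of the next syllable (single consonants are always licit onsets).
V3 /i/ – V4 /a/: /jfpr/; trying suffixes from longest down, /pr/ is the first permitted one, so coda /jf/ | onset /pr/.
Result: ja.la.zijf.pra.
Mapping each syllable to C/V: /ja/ → CV, /la/ → CV, /zijf/ → CVCC, /pra/ → CCV.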